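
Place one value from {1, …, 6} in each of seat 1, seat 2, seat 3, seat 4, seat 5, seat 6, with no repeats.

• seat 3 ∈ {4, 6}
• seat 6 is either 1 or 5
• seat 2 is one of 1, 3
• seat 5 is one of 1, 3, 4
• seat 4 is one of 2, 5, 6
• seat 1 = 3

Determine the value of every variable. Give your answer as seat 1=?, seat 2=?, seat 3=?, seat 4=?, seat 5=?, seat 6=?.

seat 1=3, seat 2=1, seat 3=6, seat 4=2, seat 5=4, seat 6=5

seat 1's domain is down to {3}, so seat 1 = 3. Eliminate 3 elsewhere: seat 2, seat 5.
That leaves seat 2 = 1. So seat 5, seat 6 can't be 1.
seat 5's domain is down to {4}, so seat 5 = 4. Strike 4 from seat 3.
That leaves seat 6 = 5. Eliminate 5 elsewhere: seat 4.
seat 3's domain is down to {6}, so seat 3 = 6. Strike 6 from seat 4.
seat 4 must be 2 (only option left).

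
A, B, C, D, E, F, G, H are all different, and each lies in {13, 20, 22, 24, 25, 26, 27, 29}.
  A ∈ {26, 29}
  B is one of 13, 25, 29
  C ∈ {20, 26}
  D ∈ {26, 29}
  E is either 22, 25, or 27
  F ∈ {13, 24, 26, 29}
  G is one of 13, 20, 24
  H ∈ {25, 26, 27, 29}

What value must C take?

The 8 variables draw from only 8 values {13, 20, 22, 24, 25, 26, 27, 29}, so each is used; only E can be 22, hence E = 22.
The 7 still-open variables draw from only 7 values {13, 20, 24, 25, 26, 27, 29}, so each is used; only H can be 27, hence H = 27.
Among the 6 still-open variables, 25 fits only B (and all 6 values in {13, 20, 24, 25, 26, 29} must be used), so B = 25.
A and D share exactly the 2 values {26, 29}; by pigeonhole those values go to them, so strike 26, 29 from C, F.
So C = 20.

20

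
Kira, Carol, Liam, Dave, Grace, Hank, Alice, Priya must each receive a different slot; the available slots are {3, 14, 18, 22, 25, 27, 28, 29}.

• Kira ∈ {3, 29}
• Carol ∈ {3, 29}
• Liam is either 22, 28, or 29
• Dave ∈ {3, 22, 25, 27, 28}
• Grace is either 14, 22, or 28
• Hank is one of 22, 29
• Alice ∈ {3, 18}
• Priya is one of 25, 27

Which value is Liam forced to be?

Among the 8 variables, 14 fits only Grace (and all 8 values in {3, 14, 18, 22, 25, 27, 28, 29} must be used), so Grace = 14.
The 7 still-open variables draw from only 7 values {3, 18, 22, 25, 27, 28, 29}, so each is used; only Alice can be 18, hence Alice = 18.
The 2 variables Kira and Carol are confined to {3, 29}, which locks those values in; drop them from Liam, Dave, Hank.
Hank's domain is down to {22}, so Hank = 22. Eliminate 22 elsewhere: Liam, Dave.
So Liam = 28.

28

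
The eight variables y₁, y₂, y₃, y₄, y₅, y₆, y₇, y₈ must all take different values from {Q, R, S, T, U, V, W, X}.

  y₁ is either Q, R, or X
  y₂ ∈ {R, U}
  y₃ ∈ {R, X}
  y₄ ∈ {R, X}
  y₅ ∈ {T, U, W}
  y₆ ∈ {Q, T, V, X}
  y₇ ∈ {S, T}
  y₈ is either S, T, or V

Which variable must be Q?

y₁

Among the 8 variables, W fits only y₅ (and all 8 values in {Q, R, S, T, U, V, W, X} must be used), so y₅ = W.
The 7 still-open variables draw from only 7 values {Q, R, S, T, U, V, X}, so each is used; only y₂ can be U, hence y₂ = U.
y₃ and y₄ between them cover only {R, X} — a naked pair. Remove those values from y₁, y₆.
So Q goes to y₁.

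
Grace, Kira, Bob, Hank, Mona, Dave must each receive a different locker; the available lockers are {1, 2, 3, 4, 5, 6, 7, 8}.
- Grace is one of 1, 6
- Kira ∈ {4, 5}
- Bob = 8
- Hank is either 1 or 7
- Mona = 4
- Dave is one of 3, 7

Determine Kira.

5

Bob's domain is down to {8}, so Bob = 8.
Mona must be 4 (only option left). Remove 4 from Kira.
So Kira = 5.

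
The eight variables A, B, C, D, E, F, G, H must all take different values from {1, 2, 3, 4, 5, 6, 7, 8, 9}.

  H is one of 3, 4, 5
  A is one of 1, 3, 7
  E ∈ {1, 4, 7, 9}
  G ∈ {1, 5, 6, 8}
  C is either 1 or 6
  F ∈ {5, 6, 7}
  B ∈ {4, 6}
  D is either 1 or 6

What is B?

Among the 8 variables, 8 fits only G (and all 8 values in {1, 3, 4, 5, 6, 7, 8, 9} must be used), so G = 8.
The 7 still-open variables together cover exactly {1, 3, 4, 5, 6, 7, 9} — 7 values for 7 variables — and 9 appears only in E's list, so E = 9.
C and D between them cover only {1, 6} — a naked pair. Remove those values from A, B, F.
So B = 4.

4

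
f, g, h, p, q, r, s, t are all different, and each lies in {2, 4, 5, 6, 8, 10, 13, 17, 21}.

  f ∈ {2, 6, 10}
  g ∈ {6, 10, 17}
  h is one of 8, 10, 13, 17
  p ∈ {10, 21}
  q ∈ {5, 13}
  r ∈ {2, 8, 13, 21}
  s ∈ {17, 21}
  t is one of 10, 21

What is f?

The 8 variables draw from only 8 values {2, 5, 6, 8, 10, 13, 17, 21}, so each is used; only q can be 5, hence q = 5.
p and t between them cover only {10, 21} — a naked pair. Remove those values from f, g, h, r, s.
s's domain is down to {17}, so s = 17. Strike 17 from g, h.
That leaves g = 6. So f can't be 6.
So f = 2.

2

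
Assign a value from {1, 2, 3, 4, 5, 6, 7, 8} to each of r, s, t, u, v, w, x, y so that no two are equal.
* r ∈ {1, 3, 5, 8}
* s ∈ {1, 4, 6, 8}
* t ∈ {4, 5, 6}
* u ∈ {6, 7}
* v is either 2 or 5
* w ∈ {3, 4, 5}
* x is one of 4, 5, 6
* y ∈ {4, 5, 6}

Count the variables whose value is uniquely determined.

Among the 8 variables, 2 fits only v (and all 8 values in {1, 2, 3, 4, 5, 6, 7, 8} must be used), so v = 2.
The 7 still-open variables draw from only 7 values {1, 3, 4, 5, 6, 7, 8}, so each is used; only u can be 7, hence u = 7.
t, x, y share exactly the 3 values {4, 5, 6}; by pigeonhole those values go to them, so strike 4, 5, 6 from r, s, w.
w's domain is down to {3}, so w = 3. Strike 3 from r.
Determined: u=7, v=2, w=3. The other variables each still have more than one consistent value. That makes 3.

3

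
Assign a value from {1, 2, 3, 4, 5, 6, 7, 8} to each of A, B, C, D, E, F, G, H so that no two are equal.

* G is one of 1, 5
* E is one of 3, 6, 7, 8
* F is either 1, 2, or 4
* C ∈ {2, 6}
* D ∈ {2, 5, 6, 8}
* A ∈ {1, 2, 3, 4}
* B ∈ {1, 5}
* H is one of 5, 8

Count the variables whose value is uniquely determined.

Among the 8 variables, 7 fits only E (and all 8 values in {1, 2, 3, 4, 5, 6, 7, 8} must be used), so E = 7.
Among the 7 still-open variables, 3 fits only A (and all 7 values in {1, 2, 3, 4, 5, 6, 8} must be used), so A = 3.
The 6 still-open variables draw from only 6 values {1, 2, 4, 5, 6, 8}, so each is used; only F can be 4, hence F = 4.
The 2 variables B and G are confined to {1, 5}, which locks those values in; drop them from D, H.
That leaves H = 8. So D can't be 8.
Determined: A=3, E=7, F=4, H=8. The other variables each still have more than one consistent value. That makes 4.

4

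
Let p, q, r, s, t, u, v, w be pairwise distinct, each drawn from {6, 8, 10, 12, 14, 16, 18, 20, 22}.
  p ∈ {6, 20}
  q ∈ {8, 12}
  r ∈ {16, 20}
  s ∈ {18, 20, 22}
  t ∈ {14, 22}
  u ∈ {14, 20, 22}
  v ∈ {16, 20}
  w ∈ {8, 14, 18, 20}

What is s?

The 8 variables together cover exactly {6, 8, 12, 14, 16, 18, 20, 22} — 8 values for 8 variables — and 6 appears only in p's list, so p = 6.
Among the 7 still-open variables, 12 fits only q (and all 7 values in {8, 12, 14, 16, 18, 20, 22} must be used), so q = 12.
The 6 still-open variables together cover exactly {8, 14, 16, 18, 20, 22} — 6 values for 6 variables — and 8 appears only in w's list, so w = 8.
Among the 5 still-open variables, 18 fits only s (and all 5 values in {14, 16, 18, 20, 22} must be used), so s = 18.

18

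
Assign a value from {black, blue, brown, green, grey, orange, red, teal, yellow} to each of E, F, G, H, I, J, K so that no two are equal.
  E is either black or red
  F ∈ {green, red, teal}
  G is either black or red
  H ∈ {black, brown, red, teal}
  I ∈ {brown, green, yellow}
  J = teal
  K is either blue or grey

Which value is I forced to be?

J's domain is down to {teal}, so J = teal. So F, H can't be teal.
The 2 variables E and G are confined to {black, red}, which locks those values in; drop them from F, H.
That leaves F = green. Eliminate green elsewhere: I.
That leaves H = brown. So I can't be brown.
So I = yellow.

yellow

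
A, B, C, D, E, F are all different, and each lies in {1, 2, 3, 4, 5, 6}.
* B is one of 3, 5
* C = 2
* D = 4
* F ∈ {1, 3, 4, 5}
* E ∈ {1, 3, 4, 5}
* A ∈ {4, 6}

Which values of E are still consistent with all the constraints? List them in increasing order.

C must be 2 (only option left).
D must be 4 (only option left). Remove 4 from A, E, F.
A must be 6 (only option left).
No further eliminations apply; E can still be any of 1, 3, 5.

1, 3, 5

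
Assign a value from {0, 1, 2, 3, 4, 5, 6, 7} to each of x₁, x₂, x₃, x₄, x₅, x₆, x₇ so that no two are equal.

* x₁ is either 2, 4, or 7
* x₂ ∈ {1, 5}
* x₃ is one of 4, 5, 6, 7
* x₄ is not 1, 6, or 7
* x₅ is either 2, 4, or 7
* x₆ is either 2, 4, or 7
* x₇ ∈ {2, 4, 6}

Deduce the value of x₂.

The 3 variables x₁, x₅, x₆ are confined to {2, 4, 7}, which locks those values in; drop them from x₃, x₄, x₇.
x₇ has just one choice, so x₇ = 6. Strike 6 from x₃.
That leaves x₃ = 5. Strike 5 from x₂, x₄.
So x₂ = 1.

1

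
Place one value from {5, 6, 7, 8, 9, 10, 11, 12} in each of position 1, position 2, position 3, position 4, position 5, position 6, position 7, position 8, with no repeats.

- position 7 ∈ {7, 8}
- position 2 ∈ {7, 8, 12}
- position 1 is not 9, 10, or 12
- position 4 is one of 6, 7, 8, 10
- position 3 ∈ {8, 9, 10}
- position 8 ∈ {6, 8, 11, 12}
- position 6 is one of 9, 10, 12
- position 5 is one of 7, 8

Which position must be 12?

The 8 variables together cover exactly {5, 6, 7, 8, 9, 10, 11, 12} — 8 values for 8 variables — and 5 appears only in position 1's list, so position 1 = 5.
The 7 still-open variables draw from only 7 values {6, 7, 8, 9, 10, 11, 12}, so each is used; only position 8 can be 11, hence position 8 = 11.
The 6 still-open variables draw from only 6 values {6, 7, 8, 9, 10, 12}, so each is used; only position 4 can be 6, hence position 4 = 6.
position 5 and position 7 between them cover only {7, 8} — a naked pair. Remove those values from position 2, position 3.
So 12 goes to position 2.

position 2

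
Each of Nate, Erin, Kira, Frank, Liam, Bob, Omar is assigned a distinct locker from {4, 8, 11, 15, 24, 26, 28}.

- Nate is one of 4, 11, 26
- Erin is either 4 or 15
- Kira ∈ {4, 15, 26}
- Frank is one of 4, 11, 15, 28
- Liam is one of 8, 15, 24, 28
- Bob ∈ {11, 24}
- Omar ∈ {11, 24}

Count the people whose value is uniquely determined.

The 7 variables together cover exactly {4, 8, 11, 15, 24, 26, 28} — 7 values for 7 variables — and 8 appears only in Liam's list, so Liam = 8.
The 6 still-open variables together cover exactly {4, 11, 15, 24, 26, 28} — 6 values for 6 variables — and 28 appears only in Frank's list, so Frank = 28.
Bob and Omar share exactly the 2 values {11, 24}; by pigeonhole those values go to them, so strike 11, 24 from Nate.
Determined: Frank=28, Liam=8. The other people each still have more than one consistent value. That makes 2.

2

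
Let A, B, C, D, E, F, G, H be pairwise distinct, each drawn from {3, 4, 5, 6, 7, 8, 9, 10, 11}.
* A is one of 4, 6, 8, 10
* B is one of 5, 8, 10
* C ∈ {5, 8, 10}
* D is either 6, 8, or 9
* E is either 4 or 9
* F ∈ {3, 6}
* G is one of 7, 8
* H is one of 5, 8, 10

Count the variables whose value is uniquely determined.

Among the 8 variables, 3 fits only F (and all 8 values in {3, 4, 5, 6, 7, 8, 9, 10} must be used), so F = 3.
The 7 still-open variables together cover exactly {4, 5, 6, 7, 8, 9, 10} — 7 values for 7 variables — and 7 appears only in G's list, so G = 7.
B, C, H share exactly the 3 values {5, 8, 10}; by pigeonhole those values go to them, so strike 5, 8, 10 from A, D.
Determined: F=3, G=7. The other variables each still have more than one consistent value. That makes 2.

2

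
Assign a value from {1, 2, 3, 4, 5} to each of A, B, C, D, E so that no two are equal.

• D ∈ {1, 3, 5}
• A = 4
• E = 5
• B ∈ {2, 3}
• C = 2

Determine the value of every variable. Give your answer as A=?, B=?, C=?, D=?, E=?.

A=4, B=3, C=2, D=1, E=5

A has just one choice, so A = 4.
C's domain is down to {2}, so C = 2. Strike 2 from B.
That leaves E = 5. Remove 5 from D.
B must be 3 (only option left). Eliminate 3 elsewhere: D.
D has just one choice, so D = 1.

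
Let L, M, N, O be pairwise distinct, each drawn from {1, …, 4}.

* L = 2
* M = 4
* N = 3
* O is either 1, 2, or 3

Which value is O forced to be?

1

L must be 2 (only option left). Remove 2 from O.
M must be 4 (only option left).
N must be 3 (only option left). Remove 3 from O.
So O = 1.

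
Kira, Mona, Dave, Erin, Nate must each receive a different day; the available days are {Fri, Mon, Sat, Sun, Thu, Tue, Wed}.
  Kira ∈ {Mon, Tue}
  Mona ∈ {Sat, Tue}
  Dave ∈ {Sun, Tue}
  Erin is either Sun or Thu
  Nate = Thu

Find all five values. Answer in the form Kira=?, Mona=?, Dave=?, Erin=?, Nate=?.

Kira=Mon, Mona=Sat, Dave=Tue, Erin=Sun, Nate=Thu

Nate must be Thu (only option left). So Erin can't be Thu.
That leaves Erin = Sun. Remove Sun from Dave.
That leaves Dave = Tue. Eliminate Tue elsewhere: Kira, Mona.
Kira's domain is down to {Mon}, so Kira = Mon.
Mona has just one choice, so Mona = Sat.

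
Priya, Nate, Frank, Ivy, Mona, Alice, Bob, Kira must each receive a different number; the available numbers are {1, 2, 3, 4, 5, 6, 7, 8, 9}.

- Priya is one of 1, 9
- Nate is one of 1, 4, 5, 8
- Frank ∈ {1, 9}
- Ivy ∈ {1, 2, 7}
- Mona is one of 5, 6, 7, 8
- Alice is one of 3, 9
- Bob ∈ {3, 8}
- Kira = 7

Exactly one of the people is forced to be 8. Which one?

Bob

Kira's domain is down to {7}, so Kira = 7. So Ivy, Mona can't be 7.
Priya and Frank between them cover only {1, 9} — a naked pair. Remove those values from Nate, Ivy, Alice.
Ivy's domain is down to {2}, so Ivy = 2.
That leaves Alice = 3. So Bob can't be 3.
So 8 goes to Bob.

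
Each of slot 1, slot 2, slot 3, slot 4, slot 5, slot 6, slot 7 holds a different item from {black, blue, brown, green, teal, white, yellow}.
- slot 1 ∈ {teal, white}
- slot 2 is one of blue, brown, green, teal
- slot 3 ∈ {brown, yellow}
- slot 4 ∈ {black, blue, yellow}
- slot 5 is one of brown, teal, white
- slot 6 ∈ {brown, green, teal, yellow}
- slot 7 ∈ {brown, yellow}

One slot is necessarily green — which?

slot 6

The 7 variables draw from only 7 values {black, blue, brown, green, teal, white, yellow}, so each is used; only slot 4 can be black, hence slot 4 = black.
The 6 still-open variables draw from only 6 values {blue, brown, green, teal, white, yellow}, so each is used; only slot 2 can be blue, hence slot 2 = blue.
The 5 still-open variables together cover exactly {brown, green, teal, white, yellow} — 5 values for 5 variables — and green appears only in slot 6's list, so slot 6 = green.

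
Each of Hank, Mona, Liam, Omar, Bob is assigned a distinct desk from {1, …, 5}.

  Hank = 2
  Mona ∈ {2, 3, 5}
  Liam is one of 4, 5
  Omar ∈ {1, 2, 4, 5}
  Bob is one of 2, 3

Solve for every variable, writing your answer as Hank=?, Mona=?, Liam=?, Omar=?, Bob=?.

Hank must be 2 (only option left). So Mona, Omar, Bob can't be 2.
That leaves Bob = 3. Remove 3 from Mona.
Mona has just one choice, so Mona = 5. So Liam, Omar can't be 5.
Liam's domain is down to {4}, so Liam = 4. So Omar can't be 4.
That leaves Omar = 1.

Hank=2, Mona=5, Liam=4, Omar=1, Bob=3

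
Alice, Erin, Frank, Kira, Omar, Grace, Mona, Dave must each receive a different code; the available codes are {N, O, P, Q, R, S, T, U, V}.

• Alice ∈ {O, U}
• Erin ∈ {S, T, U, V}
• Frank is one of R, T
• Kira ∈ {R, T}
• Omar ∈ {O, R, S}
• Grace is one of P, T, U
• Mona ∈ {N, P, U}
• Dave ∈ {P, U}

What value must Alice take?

O

The 8 variables together cover exactly {N, O, P, R, S, T, U, V} — 8 values for 8 variables — and N appears only in Mona's list, so Mona = N.
The 7 still-open variables draw from only 7 values {O, P, R, S, T, U, V}, so each is used; only Erin can be V, hence Erin = V.
The 6 still-open variables together cover exactly {O, P, R, S, T, U} — 6 values for 6 variables — and S appears only in Omar's list, so Omar = S.
The 5 still-open variables together cover exactly {O, P, R, T, U} — 5 values for 5 variables — and O appears only in Alice's list, so Alice = O.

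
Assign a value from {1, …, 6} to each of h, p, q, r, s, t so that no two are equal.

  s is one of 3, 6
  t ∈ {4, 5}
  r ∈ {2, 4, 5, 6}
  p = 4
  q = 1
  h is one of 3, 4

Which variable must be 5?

t

p's domain is down to {4}, so p = 4. So h, r, t can't be 4.
So 5 goes to t.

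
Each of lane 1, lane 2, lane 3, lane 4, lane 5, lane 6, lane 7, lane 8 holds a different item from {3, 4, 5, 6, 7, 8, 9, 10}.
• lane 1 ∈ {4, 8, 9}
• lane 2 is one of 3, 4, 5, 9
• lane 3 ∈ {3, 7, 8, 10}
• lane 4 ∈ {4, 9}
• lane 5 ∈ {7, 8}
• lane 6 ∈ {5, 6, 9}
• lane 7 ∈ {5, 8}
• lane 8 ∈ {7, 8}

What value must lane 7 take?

5

The 8 variables draw from only 8 values {3, 4, 5, 6, 7, 8, 9, 10}, so each is used; only lane 6 can be 6, hence lane 6 = 6.
Among the 7 still-open variables, 10 fits only lane 3 (and all 7 values in {3, 4, 5, 7, 8, 9, 10} must be used), so lane 3 = 10.
The 6 still-open variables draw from only 6 values {3, 4, 5, 7, 8, 9}, so each is used; only lane 2 can be 3, hence lane 2 = 3.
The 5 still-open variables together cover exactly {4, 5, 7, 8, 9} — 5 values for 5 variables — and 5 appears only in lane 7's list, so lane 7 = 5.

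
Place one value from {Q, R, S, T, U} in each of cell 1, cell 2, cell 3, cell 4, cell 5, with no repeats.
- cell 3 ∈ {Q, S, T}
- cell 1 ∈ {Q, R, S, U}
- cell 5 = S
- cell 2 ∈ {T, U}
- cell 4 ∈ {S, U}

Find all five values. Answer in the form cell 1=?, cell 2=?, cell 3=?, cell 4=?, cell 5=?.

cell 1=R, cell 2=T, cell 3=Q, cell 4=U, cell 5=S

cell 5's domain is down to {S}, so cell 5 = S. Strike S from cell 1, cell 3, cell 4.
cell 4 has just one choice, so cell 4 = U. So cell 1, cell 2 can't be U.
cell 2's domain is down to {T}, so cell 2 = T. Strike T from cell 3.
cell 3 has just one choice, so cell 3 = Q. Eliminate Q elsewhere: cell 1.
cell 1 must be R (only option left).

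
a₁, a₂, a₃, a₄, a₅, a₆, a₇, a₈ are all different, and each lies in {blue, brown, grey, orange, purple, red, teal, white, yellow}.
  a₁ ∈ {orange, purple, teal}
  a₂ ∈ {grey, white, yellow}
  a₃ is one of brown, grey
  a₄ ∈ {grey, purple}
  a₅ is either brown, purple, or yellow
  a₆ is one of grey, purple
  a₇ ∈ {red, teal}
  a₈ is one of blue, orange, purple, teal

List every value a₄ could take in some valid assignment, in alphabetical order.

The 2 variables a₄ and a₆ are confined to {grey, purple}, which locks those values in; drop them from a₁, a₂, a₃, a₅, a₈.
a₃ must be brown (only option left). Eliminate brown elsewhere: a₅.
That leaves a₅ = yellow. Eliminate yellow elsewhere: a₂.
a₂ must be white (only option left).
No further eliminations apply; a₄ can still be any of grey, purple.

grey, purple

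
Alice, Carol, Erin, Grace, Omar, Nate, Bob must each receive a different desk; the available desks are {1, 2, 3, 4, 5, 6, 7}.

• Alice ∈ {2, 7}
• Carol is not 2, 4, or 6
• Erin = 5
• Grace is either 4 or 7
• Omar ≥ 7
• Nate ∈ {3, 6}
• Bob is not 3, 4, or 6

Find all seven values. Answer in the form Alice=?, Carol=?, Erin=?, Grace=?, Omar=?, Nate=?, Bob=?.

Alice=2, Carol=3, Erin=5, Grace=4, Omar=7, Nate=6, Bob=1

Erin has just one choice, so Erin = 5. Strike 5 from Carol, Bob.
That leaves Omar = 7. Strike 7 from Alice, Carol, Grace, Bob.
Alice has just one choice, so Alice = 2. Strike 2 from Bob.
Grace must be 4 (only option left).
Bob's domain is down to {1}, so Bob = 1. Eliminate 1 elsewhere: Carol.
Carol must be 3 (only option left). Remove 3 from Nate.
Nate must be 6 (only option left).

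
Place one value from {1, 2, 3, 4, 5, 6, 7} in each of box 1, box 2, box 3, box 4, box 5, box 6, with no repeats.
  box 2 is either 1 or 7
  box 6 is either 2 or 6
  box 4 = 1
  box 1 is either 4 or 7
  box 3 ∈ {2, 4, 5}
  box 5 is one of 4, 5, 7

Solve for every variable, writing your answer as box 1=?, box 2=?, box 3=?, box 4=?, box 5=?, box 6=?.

box 4 must be 1 (only option left). So box 2 can't be 1.
box 2 has just one choice, so box 2 = 7. Strike 7 from box 1, box 5.
box 1 has just one choice, so box 1 = 4. Strike 4 from box 3, box 5.
box 5's domain is down to {5}, so box 5 = 5. Remove 5 from box 3.
box 3 has just one choice, so box 3 = 2. Remove 2 from box 6.
box 6 must be 6 (only option left).

box 1=4, box 2=7, box 3=2, box 4=1, box 5=5, box 6=6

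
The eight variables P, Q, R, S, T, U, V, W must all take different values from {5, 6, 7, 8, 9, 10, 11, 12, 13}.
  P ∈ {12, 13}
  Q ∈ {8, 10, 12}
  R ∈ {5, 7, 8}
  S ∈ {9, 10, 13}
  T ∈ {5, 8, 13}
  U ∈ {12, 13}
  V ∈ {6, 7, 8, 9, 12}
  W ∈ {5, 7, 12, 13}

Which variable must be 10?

Q

The 8 variables together cover exactly {5, 6, 7, 8, 9, 10, 12, 13} — 8 values for 8 variables — and 6 appears only in V's list, so V = 6.
The 7 still-open variables draw from only 7 values {5, 7, 8, 9, 10, 12, 13}, so each is used; only S can be 9, hence S = 9.
The 6 still-open variables together cover exactly {5, 7, 8, 10, 12, 13} — 6 values for 6 variables — and 10 appears only in Q's list, so Q = 10.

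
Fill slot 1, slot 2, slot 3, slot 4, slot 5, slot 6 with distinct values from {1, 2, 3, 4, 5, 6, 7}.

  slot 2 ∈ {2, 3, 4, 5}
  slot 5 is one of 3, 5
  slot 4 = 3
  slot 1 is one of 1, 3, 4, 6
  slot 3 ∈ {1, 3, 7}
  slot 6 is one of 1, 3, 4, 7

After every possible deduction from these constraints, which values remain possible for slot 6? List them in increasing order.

slot 4's domain is down to {3}, so slot 4 = 3. Strike 3 from slot 1, slot 2, slot 3, slot 5, slot 6.
That leaves slot 5 = 5. Remove 5 from slot 2.
No further eliminations apply; slot 6 can still be any of 1, 4, 7.

1, 4, 7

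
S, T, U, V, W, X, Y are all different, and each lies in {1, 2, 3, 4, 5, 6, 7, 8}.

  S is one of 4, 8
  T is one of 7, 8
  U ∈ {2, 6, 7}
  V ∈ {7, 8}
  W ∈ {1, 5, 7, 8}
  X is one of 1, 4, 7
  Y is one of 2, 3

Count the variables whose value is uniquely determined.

3

The 2 variables T and V are confined to {7, 8}, which locks those values in; drop them from S, U, W, X.
S must be 4 (only option left). Remove 4 from X.
X has just one choice, so X = 1. Remove 1 from W.
W must be 5 (only option left).
Determined: S=4, W=5, X=1. The other variables each still have more than one consistent value. That makes 3.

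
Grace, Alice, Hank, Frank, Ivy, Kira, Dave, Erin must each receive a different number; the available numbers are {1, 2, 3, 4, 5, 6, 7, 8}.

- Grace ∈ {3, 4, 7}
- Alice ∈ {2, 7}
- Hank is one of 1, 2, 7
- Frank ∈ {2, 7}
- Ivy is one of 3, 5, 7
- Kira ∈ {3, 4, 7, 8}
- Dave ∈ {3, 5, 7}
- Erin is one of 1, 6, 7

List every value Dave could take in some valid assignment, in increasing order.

3, 5

Among the 8 variables, 6 fits only Erin (and all 8 values in {1, 2, 3, 4, 5, 6, 7, 8} must be used), so Erin = 6.
Among the 7 still-open variables, 1 fits only Hank (and all 7 values in {1, 2, 3, 4, 5, 7, 8} must be used), so Hank = 1.
The 6 still-open variables together cover exactly {2, 3, 4, 5, 7, 8} — 6 values for 6 variables — and 8 appears only in Kira's list, so Kira = 8.
The 5 still-open variables together cover exactly {2, 3, 4, 5, 7} — 5 values for 5 variables — and 4 appears only in Grace's list, so Grace = 4.
Alice and Frank between them cover only {2, 7} — a naked pair. Remove those values from Ivy, Dave.
No further eliminations apply; Dave can still be any of 3, 5.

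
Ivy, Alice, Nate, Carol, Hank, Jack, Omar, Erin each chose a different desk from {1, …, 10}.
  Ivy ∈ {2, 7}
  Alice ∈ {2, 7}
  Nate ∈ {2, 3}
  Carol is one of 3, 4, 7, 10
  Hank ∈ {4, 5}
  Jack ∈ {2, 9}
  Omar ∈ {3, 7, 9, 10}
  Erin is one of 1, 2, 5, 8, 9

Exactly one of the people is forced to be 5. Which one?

Hank

Ivy and Alice between them cover only {2, 7} — a naked pair. Remove those values from Nate, Carol, Jack, Omar, Erin.
Nate must be 3 (only option left). Strike 3 from Carol, Omar.
Jack has just one choice, so Jack = 9. So Omar, Erin can't be 9.
That leaves Omar = 10. So Carol can't be 10.
That leaves Carol = 4. Remove 4 from Hank.
So 5 goes to Hank.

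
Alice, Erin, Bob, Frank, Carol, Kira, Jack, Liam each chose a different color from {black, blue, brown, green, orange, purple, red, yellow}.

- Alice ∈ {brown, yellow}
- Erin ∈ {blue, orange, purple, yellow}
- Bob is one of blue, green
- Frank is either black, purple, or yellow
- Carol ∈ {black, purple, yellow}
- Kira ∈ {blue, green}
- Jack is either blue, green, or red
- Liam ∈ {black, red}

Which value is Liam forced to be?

The 8 variables draw from only 8 values {black, blue, brown, green, orange, purple, red, yellow}, so each is used; only Alice can be brown, hence Alice = brown.
The 7 still-open variables together cover exactly {black, blue, green, orange, purple, red, yellow} — 7 values for 7 variables — and orange appears only in Erin's list, so Erin = orange.
The 2 variables Bob and Kira are confined to {blue, green}, which locks those values in; drop them from Jack.
Jack has just one choice, so Jack = red. Eliminate red elsewhere: Liam.
So Liam = black.

black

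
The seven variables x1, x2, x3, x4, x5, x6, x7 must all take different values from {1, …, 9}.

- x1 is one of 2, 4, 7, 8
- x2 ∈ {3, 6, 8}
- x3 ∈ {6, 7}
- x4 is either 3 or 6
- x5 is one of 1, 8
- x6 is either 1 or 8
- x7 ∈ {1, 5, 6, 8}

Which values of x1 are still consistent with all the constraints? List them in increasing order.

x5 and x6 between them cover only {1, 8} — a naked pair. Remove those values from x1, x2, x7.
The 2 variables x2 and x4 are confined to {3, 6}, which locks those values in; drop them from x3, x7.
x3 has just one choice, so x3 = 7. Strike 7 from x1.
x7 has just one choice, so x7 = 5.
No further eliminations apply; x1 can still be any of 2, 4.

2, 4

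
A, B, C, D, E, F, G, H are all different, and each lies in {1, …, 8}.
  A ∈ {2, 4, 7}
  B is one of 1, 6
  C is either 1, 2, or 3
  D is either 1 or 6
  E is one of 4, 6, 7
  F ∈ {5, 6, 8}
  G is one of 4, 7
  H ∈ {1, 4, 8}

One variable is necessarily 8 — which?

H

The 8 variables together cover exactly {1, 2, 3, 4, 5, 6, 7, 8} — 8 values for 8 variables — and 3 appears only in C's list, so C = 3.
Among the 7 still-open variables, 2 fits only A (and all 7 values in {1, 2, 4, 5, 6, 7, 8} must be used), so A = 2.
The 6 still-open variables draw from only 6 values {1, 4, 5, 6, 7, 8}, so each is used; only F can be 5, hence F = 5.
Among the 5 still-open variables, 8 fits only H (and all 5 values in {1, 4, 6, 7, 8} must be used), so H = 8.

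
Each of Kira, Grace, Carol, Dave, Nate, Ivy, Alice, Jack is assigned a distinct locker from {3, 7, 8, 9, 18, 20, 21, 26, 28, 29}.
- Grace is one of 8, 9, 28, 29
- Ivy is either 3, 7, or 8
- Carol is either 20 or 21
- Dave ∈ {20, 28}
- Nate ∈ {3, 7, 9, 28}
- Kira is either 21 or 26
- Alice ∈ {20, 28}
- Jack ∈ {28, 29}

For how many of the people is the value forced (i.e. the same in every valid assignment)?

3

Dave and Alice share exactly the 2 values {20, 28}; by pigeonhole those values go to them, so strike 20, 28 from Grace, Carol, Nate, Jack.
Carol must be 21 (only option left). Remove 21 from Kira.
Jack has just one choice, so Jack = 29. So Grace can't be 29.
Kira has just one choice, so Kira = 26.
Determined: Kira=26, Carol=21, Jack=29. The other people each still have more than one consistent value. That makes 3.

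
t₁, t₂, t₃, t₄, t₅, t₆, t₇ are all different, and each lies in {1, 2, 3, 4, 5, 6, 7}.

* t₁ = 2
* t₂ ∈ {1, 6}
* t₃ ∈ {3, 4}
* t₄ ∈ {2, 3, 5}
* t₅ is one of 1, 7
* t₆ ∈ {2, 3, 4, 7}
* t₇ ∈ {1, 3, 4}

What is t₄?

5

t₁ must be 2 (only option left). Strike 2 from t₄, t₆.
The 6 still-open variables draw from only 6 values {1, 3, 4, 5, 6, 7}, so each is used; only t₄ can be 5, hence t₄ = 5.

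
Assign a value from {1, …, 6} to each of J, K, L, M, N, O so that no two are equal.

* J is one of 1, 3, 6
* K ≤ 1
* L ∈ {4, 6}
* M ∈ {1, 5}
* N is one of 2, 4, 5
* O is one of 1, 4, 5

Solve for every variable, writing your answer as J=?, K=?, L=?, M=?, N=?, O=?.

K must be 1 (only option left). Remove 1 from J, M, O.
That leaves M = 5. Strike 5 from N, O.
That leaves O = 4. Strike 4 from L, N.
L has just one choice, so L = 6. Remove 6 from J.
N must be 2 (only option left).
J must be 3 (only option left).

J=3, K=1, L=6, M=5, N=2, O=4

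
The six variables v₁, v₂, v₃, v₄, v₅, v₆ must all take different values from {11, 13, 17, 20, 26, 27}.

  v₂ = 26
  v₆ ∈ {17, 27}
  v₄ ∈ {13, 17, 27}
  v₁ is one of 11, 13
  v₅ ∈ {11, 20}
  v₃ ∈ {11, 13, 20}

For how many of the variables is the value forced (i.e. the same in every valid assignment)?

1

v₂ must be 26 (only option left).
The 3 variables v₁, v₃, v₅ are confined to {11, 13, 20}, which locks those values in; drop them from v₄.
Determined: v₂=26. The other variables each still have more than one consistent value. That makes 1.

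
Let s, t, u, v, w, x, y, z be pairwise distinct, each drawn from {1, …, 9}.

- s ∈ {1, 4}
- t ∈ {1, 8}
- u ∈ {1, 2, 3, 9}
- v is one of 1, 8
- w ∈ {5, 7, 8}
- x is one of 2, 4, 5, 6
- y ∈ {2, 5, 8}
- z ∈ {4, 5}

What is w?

t and v between them cover only {1, 8} — a naked pair. Remove those values from s, u, w, y.
s's domain is down to {4}, so s = 4. Strike 4 from x, z.
z has just one choice, so z = 5. Strike 5 from w, x, y.
So w = 7.

7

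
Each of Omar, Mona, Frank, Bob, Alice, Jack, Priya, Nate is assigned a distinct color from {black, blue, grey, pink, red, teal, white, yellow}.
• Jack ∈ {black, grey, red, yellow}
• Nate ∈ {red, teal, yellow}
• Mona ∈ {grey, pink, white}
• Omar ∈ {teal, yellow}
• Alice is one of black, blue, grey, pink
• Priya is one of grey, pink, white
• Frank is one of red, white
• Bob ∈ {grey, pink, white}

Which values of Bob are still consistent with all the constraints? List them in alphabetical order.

Among the 8 variables, blue fits only Alice (and all 8 values in {black, blue, grey, pink, red, teal, white, yellow} must be used), so Alice = blue.
Among the 7 still-open variables, black fits only Jack (and all 7 values in {black, grey, pink, red, teal, white, yellow} must be used), so Jack = black.
Mona, Bob, Priya between them cover only {grey, pink, white} — a naked triple. Remove those values from Frank.
That leaves Frank = red. Strike red from Nate.
No further eliminations apply; Bob can still be any of grey, pink, white.

grey, pink, white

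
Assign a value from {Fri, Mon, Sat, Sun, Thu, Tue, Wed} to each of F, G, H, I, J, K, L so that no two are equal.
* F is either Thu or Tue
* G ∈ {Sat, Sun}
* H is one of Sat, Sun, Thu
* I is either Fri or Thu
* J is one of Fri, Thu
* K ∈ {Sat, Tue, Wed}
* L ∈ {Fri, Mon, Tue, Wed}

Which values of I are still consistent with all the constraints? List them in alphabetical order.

Among the 7 variables, Mon fits only L (and all 7 values in {Fri, Mon, Sat, Sun, Thu, Tue, Wed} must be used), so L = Mon.
The 6 still-open variables together cover exactly {Fri, Sat, Sun, Thu, Tue, Wed} — 6 values for 6 variables — and Wed appears only in K's list, so K = Wed.
The 5 still-open variables together cover exactly {Fri, Sat, Sun, Thu, Tue} — 5 values for 5 variables — and Tue appears only in F's list, so F = Tue.
The 2 variables I and J are confined to {Fri, Thu}, which locks those values in; drop them from H.
No further eliminations apply; I can still be any of Fri, Thu.

Fri, Thu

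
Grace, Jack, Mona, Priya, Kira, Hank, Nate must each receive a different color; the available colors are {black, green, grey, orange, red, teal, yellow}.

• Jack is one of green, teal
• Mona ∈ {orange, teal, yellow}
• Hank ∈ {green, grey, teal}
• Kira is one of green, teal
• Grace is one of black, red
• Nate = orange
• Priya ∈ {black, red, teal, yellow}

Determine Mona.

yellow

Nate must be orange (only option left). Strike orange from Mona.
The 6 still-open variables draw from only 6 values {black, green, grey, red, teal, yellow}, so each is used; only Hank can be grey, hence Hank = grey.
Jack and Kira share exactly the 2 values {green, teal}; by pigeonhole those values go to them, so strike green, teal from Mona, Priya.
So Mona = yellow.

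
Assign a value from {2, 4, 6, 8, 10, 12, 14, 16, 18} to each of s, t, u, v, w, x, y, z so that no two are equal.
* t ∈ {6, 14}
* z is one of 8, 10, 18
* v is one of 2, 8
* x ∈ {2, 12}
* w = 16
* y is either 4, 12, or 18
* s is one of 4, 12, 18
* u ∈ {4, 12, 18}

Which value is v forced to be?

8

w has just one choice, so w = 16.
s, u, y between them cover only {4, 12, 18} — a naked triple. Remove those values from x, z.
x's domain is down to {2}, so x = 2. Eliminate 2 elsewhere: v.
So v = 8.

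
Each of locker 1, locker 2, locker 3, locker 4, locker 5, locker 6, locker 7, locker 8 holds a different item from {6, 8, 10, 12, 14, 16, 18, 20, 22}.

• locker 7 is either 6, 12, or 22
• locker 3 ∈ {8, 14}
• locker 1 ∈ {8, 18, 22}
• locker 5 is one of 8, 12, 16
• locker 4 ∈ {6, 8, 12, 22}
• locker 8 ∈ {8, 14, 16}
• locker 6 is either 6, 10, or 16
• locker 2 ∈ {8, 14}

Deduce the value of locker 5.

The 8 variables together cover exactly {6, 8, 10, 12, 14, 16, 18, 22} — 8 values for 8 variables — and 10 appears only in locker 6's list, so locker 6 = 10.
The 7 still-open variables draw from only 7 values {6, 8, 12, 14, 16, 18, 22}, so each is used; only locker 1 can be 18, hence locker 1 = 18.
The 2 variables locker 2 and locker 3 are confined to {8, 14}, which locks those values in; drop them from locker 4, locker 5, locker 8.
That leaves locker 8 = 16. Strike 16 from locker 5.
So locker 5 = 12.

12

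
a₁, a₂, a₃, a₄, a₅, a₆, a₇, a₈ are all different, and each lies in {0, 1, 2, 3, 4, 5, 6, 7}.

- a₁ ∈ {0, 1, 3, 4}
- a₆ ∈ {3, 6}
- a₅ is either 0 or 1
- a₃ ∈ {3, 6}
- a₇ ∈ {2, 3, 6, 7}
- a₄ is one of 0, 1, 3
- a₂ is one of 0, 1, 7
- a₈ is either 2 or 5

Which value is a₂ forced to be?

7

The 8 variables draw from only 8 values {0, 1, 2, 3, 4, 5, 6, 7}, so each is used; only a₁ can be 4, hence a₁ = 4.
Among the 7 still-open variables, 5 fits only a₈ (and all 7 values in {0, 1, 2, 3, 5, 6, 7} must be used), so a₈ = 5.
The 6 still-open variables draw from only 6 values {0, 1, 2, 3, 6, 7}, so each is used; only a₇ can be 2, hence a₇ = 2.
The 5 still-open variables together cover exactly {0, 1, 3, 6, 7} — 5 values for 5 variables — and 7 appears only in a₂'s list, so a₂ = 7.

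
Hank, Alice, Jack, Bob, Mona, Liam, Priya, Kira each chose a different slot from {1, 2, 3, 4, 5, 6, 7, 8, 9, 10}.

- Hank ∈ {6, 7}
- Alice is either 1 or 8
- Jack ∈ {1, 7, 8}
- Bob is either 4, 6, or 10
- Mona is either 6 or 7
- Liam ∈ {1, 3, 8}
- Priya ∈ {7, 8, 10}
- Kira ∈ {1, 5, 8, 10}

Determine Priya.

Among the 8 variables, 3 fits only Liam (and all 8 values in {1, 3, 4, 5, 6, 7, 8, 10} must be used), so Liam = 3.
The 7 still-open variables together cover exactly {1, 4, 5, 6, 7, 8, 10} — 7 values for 7 variables — and 4 appears only in Bob's list, so Bob = 4.
Among the 6 still-open variables, 5 fits only Kira (and all 6 values in {1, 5, 6, 7, 8, 10} must be used), so Kira = 5.
The 5 still-open variables together cover exactly {1, 6, 7, 8, 10} — 5 values for 5 variables — and 10 appears only in Priya's list, so Priya = 10.

10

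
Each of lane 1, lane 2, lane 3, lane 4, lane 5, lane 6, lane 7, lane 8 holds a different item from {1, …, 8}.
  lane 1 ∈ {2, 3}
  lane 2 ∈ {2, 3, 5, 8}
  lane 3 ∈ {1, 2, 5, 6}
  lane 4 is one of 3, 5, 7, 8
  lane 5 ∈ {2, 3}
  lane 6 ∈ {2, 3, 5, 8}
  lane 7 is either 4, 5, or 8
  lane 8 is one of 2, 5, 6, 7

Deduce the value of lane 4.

The 8 variables draw from only 8 values {1, 2, 3, 4, 5, 6, 7, 8}, so each is used; only lane 3 can be 1, hence lane 3 = 1.
The 7 still-open variables draw from only 7 values {2, 3, 4, 5, 6, 7, 8}, so each is used; only lane 7 can be 4, hence lane 7 = 4.
The 6 still-open variables draw from only 6 values {2, 3, 5, 6, 7, 8}, so each is used; only lane 8 can be 6, hence lane 8 = 6.
The 5 still-open variables together cover exactly {2, 3, 5, 7, 8} — 5 values for 5 variables — and 7 appears only in lane 4's list, so lane 4 = 7.

7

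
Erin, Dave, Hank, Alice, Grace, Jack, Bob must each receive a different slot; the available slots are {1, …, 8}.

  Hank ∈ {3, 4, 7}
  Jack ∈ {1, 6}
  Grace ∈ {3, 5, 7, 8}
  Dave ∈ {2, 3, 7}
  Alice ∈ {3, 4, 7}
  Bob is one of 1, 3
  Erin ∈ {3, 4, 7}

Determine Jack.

The 3 variables Erin, Hank, Alice are confined to {3, 4, 7}, which locks those values in; drop them from Dave, Grace, Bob.
That leaves Dave = 2.
Bob must be 1 (only option left). Eliminate 1 elsewhere: Jack.
So Jack = 6.

6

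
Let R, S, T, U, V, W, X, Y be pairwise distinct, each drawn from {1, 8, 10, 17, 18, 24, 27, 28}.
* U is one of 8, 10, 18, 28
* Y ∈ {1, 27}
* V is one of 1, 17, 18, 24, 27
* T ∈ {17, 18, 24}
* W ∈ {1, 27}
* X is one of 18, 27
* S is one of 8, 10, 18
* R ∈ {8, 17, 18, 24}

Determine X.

The 8 variables together cover exactly {1, 8, 10, 17, 18, 24, 27, 28} — 8 values for 8 variables — and 28 appears only in U's list, so U = 28.
Among the 7 still-open variables, 10 fits only S (and all 7 values in {1, 8, 10, 17, 18, 24, 27} must be used), so S = 10.
The 6 still-open variables draw from only 6 values {1, 8, 17, 18, 24, 27}, so each is used; only R can be 8, hence R = 8.
W and Y between them cover only {1, 27} — a naked pair. Remove those values from V, X.
So X = 18.

18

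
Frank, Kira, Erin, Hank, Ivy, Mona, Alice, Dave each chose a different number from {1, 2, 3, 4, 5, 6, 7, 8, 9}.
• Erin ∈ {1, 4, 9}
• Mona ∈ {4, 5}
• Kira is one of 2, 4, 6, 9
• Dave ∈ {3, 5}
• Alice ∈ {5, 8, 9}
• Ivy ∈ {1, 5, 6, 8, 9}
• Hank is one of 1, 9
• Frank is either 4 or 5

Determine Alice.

8

The 8 variables together cover exactly {1, 2, 3, 4, 5, 6, 8, 9} — 8 values for 8 variables — and 2 appears only in Kira's list, so Kira = 2.
The 7 still-open variables together cover exactly {1, 3, 4, 5, 6, 8, 9} — 7 values for 7 variables — and 3 appears only in Dave's list, so Dave = 3.
The 6 still-open variables together cover exactly {1, 4, 5, 6, 8, 9} — 6 values for 6 variables — and 6 appears only in Ivy's list, so Ivy = 6.
The 5 still-open variables draw from only 5 values {1, 4, 5, 8, 9}, so each is used; only Alice can be 8, hence Alice = 8.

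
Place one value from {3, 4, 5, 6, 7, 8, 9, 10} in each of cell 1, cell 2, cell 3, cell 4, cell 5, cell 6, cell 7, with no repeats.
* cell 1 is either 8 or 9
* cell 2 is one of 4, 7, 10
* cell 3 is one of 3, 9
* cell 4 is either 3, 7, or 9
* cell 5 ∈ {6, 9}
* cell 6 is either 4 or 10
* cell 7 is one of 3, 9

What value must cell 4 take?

7

The 7 variables together cover exactly {3, 4, 6, 7, 8, 9, 10} — 7 values for 7 variables — and 6 appears only in cell 5's list, so cell 5 = 6.
The 6 still-open variables together cover exactly {3, 4, 7, 8, 9, 10} — 6 values for 6 variables — and 8 appears only in cell 1's list, so cell 1 = 8.
cell 3 and cell 7 between them cover only {3, 9} — a naked pair. Remove those values from cell 4.
So cell 4 = 7.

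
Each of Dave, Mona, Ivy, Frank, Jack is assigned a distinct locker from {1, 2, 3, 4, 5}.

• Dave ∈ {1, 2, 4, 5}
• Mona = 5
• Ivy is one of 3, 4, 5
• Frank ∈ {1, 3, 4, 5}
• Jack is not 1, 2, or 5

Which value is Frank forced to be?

Mona has just one choice, so Mona = 5. Remove 5 from Dave, Ivy, Frank.
The 4 still-open variables together cover exactly {1, 2, 3, 4} — 4 values for 4 variables — and 2 appears only in Dave's list, so Dave = 2.
Among the 3 still-open variables, 1 fits only Frank (and all 3 values in {1, 3, 4} must be used), so Frank = 1.

1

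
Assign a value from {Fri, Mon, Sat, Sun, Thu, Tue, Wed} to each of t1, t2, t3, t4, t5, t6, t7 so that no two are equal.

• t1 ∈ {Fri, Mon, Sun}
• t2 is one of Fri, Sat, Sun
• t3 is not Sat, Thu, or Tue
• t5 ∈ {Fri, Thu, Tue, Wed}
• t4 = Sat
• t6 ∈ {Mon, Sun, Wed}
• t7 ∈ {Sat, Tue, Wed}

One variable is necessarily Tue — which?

t7

t4 has just one choice, so t4 = Sat. Eliminate Sat elsewhere: t2, t7.
The 6 still-open variables draw from only 6 values {Fri, Mon, Sun, Thu, Tue, Wed}, so each is used; only t5 can be Thu, hence t5 = Thu.
The 5 still-open variables together cover exactly {Fri, Mon, Sun, Tue, Wed} — 5 values for 5 variables — and Tue appears only in t7's list, so t7 = Tue.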